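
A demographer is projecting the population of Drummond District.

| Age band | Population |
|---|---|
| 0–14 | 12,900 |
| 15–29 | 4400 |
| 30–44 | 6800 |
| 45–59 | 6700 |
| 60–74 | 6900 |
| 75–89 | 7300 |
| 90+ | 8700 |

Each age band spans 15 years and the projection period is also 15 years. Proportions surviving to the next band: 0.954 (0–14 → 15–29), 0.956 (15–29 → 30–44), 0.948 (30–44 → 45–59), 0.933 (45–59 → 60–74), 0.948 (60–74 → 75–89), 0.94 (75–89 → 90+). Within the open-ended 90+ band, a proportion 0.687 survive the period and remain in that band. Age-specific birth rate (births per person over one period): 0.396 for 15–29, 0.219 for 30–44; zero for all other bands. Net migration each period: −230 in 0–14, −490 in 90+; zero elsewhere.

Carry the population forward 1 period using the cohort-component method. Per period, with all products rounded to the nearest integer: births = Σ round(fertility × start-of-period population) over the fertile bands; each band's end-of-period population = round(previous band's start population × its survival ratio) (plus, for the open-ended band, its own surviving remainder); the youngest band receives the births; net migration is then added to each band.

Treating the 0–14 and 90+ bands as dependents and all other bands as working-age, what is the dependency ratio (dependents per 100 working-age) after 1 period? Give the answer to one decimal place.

42.9

Let band 1 be 0–14 through band 7 = 90+.
Period 1:
Births: 4400 × 0.396 = 1742  |  6800 × 0.219 = 1489 → total 3231
Band 2: 12900 × 0.954 = 12307
Band 3: 4400 × 0.956 = 4206
Band 4: 6800 × 0.948 = 6446
Band 5: 6700 × 0.933 = 6251
Band 6: 6900 × 0.948 = 6541
Band 7: 7300 × 0.94 + 8700 × 0.687 = 6862 + 5977 = 12839
Net migration: Band 1 − 230 → 3001; Band 7 − 490 → 12349
End of period: [3001, 12307, 4206, 6446, 6251, 6541, 12349]
Dependents (band 0–14 + band 90+) = 3001 + 12349 = 15350; working-age = 35751; ratio = 15350/35751 × 100 = 42.9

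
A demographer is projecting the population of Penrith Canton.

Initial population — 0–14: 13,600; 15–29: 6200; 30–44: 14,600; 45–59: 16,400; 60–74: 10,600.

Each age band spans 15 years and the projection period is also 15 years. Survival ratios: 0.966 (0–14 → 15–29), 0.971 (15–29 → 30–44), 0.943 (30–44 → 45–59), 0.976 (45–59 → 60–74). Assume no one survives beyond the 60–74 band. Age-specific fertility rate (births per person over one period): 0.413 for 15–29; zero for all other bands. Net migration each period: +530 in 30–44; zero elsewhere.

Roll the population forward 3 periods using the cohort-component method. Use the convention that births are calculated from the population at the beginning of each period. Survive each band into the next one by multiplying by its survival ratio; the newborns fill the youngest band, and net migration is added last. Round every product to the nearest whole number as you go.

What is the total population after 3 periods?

27755

Period 1:
Births: 6200 × 0.413 = 2561
15–29: 13600 × 0.966 = 13138
30–44: 6200 × 0.971 = 6020
45–59: 14600 × 0.943 = 13768
60–74: 16400 × 0.976 = 16006
Net migration: 30–44 + 530 → 6550
Population now: 0–14=2561, 15–29=13138, 30–44=6550, 45–59=13768, 60–74=16006
Period 2:
Births: 13138 × 0.413 = 5426
15–29: 2561 × 0.966 = 2474
30–44: 13138 × 0.971 = 12757
45–59: 6550 × 0.943 = 6177
60–74: 13768 × 0.976 = 13438
Net migration: 30–44 + 530 → 13287
Population now: 0–14=5426, 15–29=2474, 30–44=13287, 45–59=6177, 60–74=13438
Period 3:
Births: 2474 × 0.413 = 1022
15–29: 5426 × 0.966 = 5242
30–44: 2474 × 0.971 = 2402
45–59: 13287 × 0.943 = 12530
60–74: 6177 × 0.976 = 6029
Net migration: 30–44 + 530 → 2932
Population now: 0–14=1022, 15–29=5242, 30–44=2932, 45–59=12530, 60–74=6029
Total after period 3: 1022 + 5242 + 2932 + 12530 + 6029 = 27755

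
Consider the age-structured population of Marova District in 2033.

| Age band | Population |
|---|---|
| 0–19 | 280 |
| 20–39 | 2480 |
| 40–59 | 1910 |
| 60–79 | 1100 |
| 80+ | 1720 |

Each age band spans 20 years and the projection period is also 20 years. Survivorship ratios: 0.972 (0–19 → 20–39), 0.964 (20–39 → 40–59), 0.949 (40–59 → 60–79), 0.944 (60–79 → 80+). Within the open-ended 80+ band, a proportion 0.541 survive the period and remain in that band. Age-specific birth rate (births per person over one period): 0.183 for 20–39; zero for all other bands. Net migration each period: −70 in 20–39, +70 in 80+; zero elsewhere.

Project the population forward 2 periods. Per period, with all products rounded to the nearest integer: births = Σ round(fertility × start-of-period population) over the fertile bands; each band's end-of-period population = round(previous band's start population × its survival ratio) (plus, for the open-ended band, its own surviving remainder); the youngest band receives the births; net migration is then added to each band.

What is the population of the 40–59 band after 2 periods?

195

Numbering the bands 1..5 from youngest to oldest:
Period 1:
Births: 2480 * 0.183 = 454
Band 2: 280 * 0.972 = 272
Band 3: 2480 * 0.964 = 2391
Band 4: 1910 * 0.949 = 1813
Band 5: 1100 * 0.944 + 1720 * 0.541 = 1038 + 931 = 1969
Net migration: Band 2 − 70 → 202; Band 5 + 70 → 2039
Giving 454 / 202 / 2391 / 1813 / 2039.
Period 2:
Births: 202 * 0.183 = 37
Band 2: 454 * 0.972 = 441
Band 3: 202 * 0.964 = 195
Band 4: 2391 * 0.949 = 2269
Band 5: 1813 * 0.944 + 2039 * 0.541 = 1711 + 1103 = 2814
Net migration: Band 2 − 70 → 371; Band 5 + 70 → 2884
Giving 37 / 371 / 195 / 2269 / 2884.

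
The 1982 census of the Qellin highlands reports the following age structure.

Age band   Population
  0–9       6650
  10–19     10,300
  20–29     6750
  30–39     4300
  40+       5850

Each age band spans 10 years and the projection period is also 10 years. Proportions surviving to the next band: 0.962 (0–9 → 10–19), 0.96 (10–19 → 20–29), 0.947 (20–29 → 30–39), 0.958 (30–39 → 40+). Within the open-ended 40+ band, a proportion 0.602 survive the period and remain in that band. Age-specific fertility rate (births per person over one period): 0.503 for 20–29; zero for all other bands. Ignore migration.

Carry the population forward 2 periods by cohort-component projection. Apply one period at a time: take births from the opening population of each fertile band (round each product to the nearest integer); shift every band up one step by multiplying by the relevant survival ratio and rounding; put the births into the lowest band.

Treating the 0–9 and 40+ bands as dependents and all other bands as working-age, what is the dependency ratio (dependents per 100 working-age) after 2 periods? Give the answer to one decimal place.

83.6

Let group 1 be 0–9 through group 5 = 40+.
After projecting period 1:
Births: 6750 × 0.503 = 3395
Group 2: 6650 × 0.962 = 6397
Group 3: 10300 × 0.96 = 9888
Group 4: 6750 × 0.947 = 6392
Group 5: 4300 × 0.958 + 5850 × 0.602 = 4119 + 3522 = 7641
Giving 3395 / 6397 / 9888 / 6392 / 7641.
After projecting period 2:
Births: 9888 × 0.503 = 4974
Group 2: 3395 × 0.962 = 3266
Group 3: 6397 × 0.96 = 6141
Group 4: 9888 × 0.947 = 9364
Group 5: 6392 × 0.958 + 7641 × 0.602 = 6124 + 4600 = 10724
Giving 4974 / 3266 / 6141 / 9364 / 10724.
Dependents (band 0–9 + band 40+) = 4974 + 10724 = 15698; working-age = 18771; ratio = 15698/18771 × 100 = 83.6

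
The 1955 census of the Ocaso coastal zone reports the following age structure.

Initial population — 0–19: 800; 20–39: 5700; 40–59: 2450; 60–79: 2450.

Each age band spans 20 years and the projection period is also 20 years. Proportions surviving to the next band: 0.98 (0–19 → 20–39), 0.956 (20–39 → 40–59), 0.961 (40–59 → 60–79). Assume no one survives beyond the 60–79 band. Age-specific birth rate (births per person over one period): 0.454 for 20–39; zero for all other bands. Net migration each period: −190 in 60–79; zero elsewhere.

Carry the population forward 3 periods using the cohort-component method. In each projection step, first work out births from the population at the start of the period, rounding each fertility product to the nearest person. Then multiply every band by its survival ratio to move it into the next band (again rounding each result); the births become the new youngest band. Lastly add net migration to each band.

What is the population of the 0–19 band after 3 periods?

1151

Period 1:
Births: 5700 × 0.454 = 2588
20–39: 800 × 0.98 = 784
40–59: 5700 × 0.956 = 5449
60–79: 2450 × 0.961 = 2354
Net migration: 60–79 − 190 → 2164
Population now: 0–19=2588, 20–39=784, 40–59=5449, 60–79=2164
Period 2:
Births: 784 × 0.454 = 356
20–39: 2588 × 0.98 = 2536
40–59: 784 × 0.956 = 750
60–79: 5449 × 0.961 = 5236
Net migration: 60–79 − 190 → 5046
Population now: 0–19=356, 20–39=2536, 40–59=750, 60–79=5046
Period 3:
Births: 2536 × 0.454 = 1151
20–39: 356 × 0.98 = 349
40–59: 2536 × 0.956 = 2424
60–79: 750 × 0.961 = 721
Net migration: 60–79 − 190 → 531
Population now: 0–19=1151, 20–39=349, 40–59=2424, 60–79=531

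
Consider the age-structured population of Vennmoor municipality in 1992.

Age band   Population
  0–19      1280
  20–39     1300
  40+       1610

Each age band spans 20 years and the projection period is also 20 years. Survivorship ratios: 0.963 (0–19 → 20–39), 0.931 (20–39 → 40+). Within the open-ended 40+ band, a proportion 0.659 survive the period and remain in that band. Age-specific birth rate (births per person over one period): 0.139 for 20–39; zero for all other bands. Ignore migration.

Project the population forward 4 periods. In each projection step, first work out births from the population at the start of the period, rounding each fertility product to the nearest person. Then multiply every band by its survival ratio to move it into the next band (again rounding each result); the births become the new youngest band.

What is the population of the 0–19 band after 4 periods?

23

Let band 1 be 0–19 through band 3 = 40+.
Period 1.
Births: 1300 × 0.139 = 181
Band 2: 1280 × 0.963 = 1233
Band 3: 1300 × 0.931 + 1610 × 0.659 = 1210 + 1061 = 2271
End of period: [181, 1233, 2271]
Period 2.
Births: 1233 × 0.139 = 171
Band 2: 181 × 0.963 = 174
Band 3: 1233 × 0.931 + 2271 × 0.659 = 1148 + 1497 = 2645
End of period: [171, 174, 2645]
Period 3.
Births: 174 × 0.139 = 24
Band 2: 171 × 0.963 = 165
Band 3: 174 × 0.931 + 2645 × 0.659 = 162 + 1743 = 1905
End of period: [24, 165, 1905]
Period 4.
Births: 165 × 0.139 = 23
Band 2: 24 × 0.963 = 23
Band 3: 165 × 0.931 + 1905 × 0.659 = 154 + 1255 = 1409
End of period: [23, 23, 1409]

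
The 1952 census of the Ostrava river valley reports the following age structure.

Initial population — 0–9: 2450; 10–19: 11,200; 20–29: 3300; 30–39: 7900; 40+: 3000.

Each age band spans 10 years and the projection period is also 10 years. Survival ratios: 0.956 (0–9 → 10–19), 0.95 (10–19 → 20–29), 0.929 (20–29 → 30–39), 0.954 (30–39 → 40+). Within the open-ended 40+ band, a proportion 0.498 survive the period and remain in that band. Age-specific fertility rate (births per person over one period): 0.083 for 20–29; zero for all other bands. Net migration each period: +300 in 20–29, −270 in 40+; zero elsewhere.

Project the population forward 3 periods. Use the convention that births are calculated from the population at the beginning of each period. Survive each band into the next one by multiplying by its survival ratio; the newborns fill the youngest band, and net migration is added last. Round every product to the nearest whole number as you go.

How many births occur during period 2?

(Bands numbered youngest = 1 to oldest = 5.)
Period 1.
Births: 3300 × 0.083 = 274
Band 2: 2450 × 0.956 = 2342
Band 3: 11200 × 0.95 = 10640
Band 4: 3300 × 0.929 = 3066
Band 5: 7900 × 0.954 + 3000 × 0.498 = 7537 + 1494 = 9031
Net migration: Band 3 + 300 → 10940; Band 5 − 270 → 8761
→ [274, 2342, 10940, 3066, 8761]
Period 2.
Births: 10940 × 0.083 = 908
Band 2: 274 × 0.956 = 262
Band 3: 2342 × 0.95 = 2225
Band 4: 10940 × 0.929 = 10163
Band 5: 3066 × 0.954 + 8761 × 0.498 = 2925 + 4363 = 7288
Net migration: Band 3 + 300 → 2525; Band 5 − 270 → 7018
→ [908, 262, 2525, 10163, 7018]

908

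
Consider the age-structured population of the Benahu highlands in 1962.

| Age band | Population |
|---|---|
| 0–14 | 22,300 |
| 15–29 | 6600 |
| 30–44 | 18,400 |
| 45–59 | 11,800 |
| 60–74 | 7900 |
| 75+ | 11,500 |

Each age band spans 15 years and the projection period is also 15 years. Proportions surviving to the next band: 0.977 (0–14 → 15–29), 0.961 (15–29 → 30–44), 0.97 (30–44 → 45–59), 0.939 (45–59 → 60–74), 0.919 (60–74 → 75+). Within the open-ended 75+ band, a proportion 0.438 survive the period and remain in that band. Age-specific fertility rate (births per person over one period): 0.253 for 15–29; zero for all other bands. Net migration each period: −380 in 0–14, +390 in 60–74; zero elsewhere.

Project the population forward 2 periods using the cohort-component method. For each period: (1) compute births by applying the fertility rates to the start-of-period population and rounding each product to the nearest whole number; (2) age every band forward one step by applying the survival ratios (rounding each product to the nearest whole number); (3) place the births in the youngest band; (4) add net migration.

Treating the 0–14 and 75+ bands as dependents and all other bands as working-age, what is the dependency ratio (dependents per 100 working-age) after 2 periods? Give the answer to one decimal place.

46.3

[period 1]
Births: 6600 × 0.253 = 1670
15–29: 22300 × 0.977 = 21787
30–44: 6600 × 0.961 = 6343
45–59: 18400 × 0.97 = 17848
60–74: 11800 × 0.939 = 11080
75+: 7900 × 0.919 + 11500 × 0.438 = 7260 + 5037 = 12297
Net migration: 0–14 − 380 → 1290; 60–74 + 390 → 11470
End of period: [1290, 21787, 6343, 17848, 11470, 12297]
[period 2]
Births: 21787 × 0.253 = 5512
15–29: 1290 × 0.977 = 1260
30–44: 21787 × 0.961 = 20937
45–59: 6343 × 0.97 = 6153
60–74: 17848 × 0.939 = 16759
75+: 11470 × 0.919 + 12297 × 0.438 = 10541 + 5386 = 15927
Net migration: 0–14 − 380 → 5132; 60–74 + 390 → 17149
End of period: [5132, 1260, 20937, 6153, 17149, 15927]
Dependents (band 0–14 + band 75+) = 5132 + 15927 = 21059; working-age = 45499; ratio = 21059/45499 × 100 = 46.3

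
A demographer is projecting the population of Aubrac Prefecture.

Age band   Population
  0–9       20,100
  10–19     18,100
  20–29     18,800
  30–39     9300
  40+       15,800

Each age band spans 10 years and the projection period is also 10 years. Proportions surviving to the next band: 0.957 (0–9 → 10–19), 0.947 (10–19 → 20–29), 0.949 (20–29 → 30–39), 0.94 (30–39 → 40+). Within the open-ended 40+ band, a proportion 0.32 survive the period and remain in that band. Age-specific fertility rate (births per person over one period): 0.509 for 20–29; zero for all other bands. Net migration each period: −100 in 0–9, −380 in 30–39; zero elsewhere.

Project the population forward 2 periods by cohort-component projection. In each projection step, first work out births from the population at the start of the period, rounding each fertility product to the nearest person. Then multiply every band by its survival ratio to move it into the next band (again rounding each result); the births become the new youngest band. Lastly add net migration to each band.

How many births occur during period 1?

Let group 1 be 0–9 through group 5 = 40+.
— Period 1 —
Births: 18800 × 0.509 = 9569
Group 2: 20100 × 0.957 = 19236
Group 3: 18100 × 0.947 = 17141
Group 4: 18800 × 0.949 = 17841
Group 5: 9300 × 0.94 + 15800 × 0.32 = 8742 + 5056 = 13798
Net migration: Group 1 − 100 → 9469; Group 4 − 380 → 17461
→ [9469, 19236, 17141, 17461, 13798]

9569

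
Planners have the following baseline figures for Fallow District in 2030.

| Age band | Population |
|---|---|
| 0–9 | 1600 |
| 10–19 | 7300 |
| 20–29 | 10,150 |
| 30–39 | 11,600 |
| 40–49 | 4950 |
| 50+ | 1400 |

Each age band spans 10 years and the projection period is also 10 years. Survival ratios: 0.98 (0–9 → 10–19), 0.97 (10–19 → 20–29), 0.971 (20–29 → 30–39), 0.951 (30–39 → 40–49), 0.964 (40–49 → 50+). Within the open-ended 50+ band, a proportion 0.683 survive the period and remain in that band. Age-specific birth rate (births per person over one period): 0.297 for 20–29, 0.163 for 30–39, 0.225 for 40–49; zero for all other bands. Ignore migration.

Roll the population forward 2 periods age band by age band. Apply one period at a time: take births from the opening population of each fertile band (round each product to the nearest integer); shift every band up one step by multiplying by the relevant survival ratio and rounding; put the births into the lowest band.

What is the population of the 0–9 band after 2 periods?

Period 1:
Births: 10150 × 0.297 = 3015, 11600 × 0.163 = 1891, 4950 × 0.225 = 1114 → 6020
10–19: 1600 × 0.98 = 1568
20–29: 7300 × 0.97 = 7081
30–39: 10150 × 0.971 = 9856
40–49: 11600 × 0.951 = 11032
50+: 4950 × 0.964 + 1400 × 0.683 = 4772 + 956 = 5728
Population now: 0–9=6020, 10–19=1568, 20–29=7081, 30–39=9856, 40–49=11032, 50+=5728
Period 2:
Births: 7081 × 0.297 = 2103, 9856 × 0.163 = 1607, 11032 × 0.225 = 2482 → 6192
10–19: 6020 × 0.98 = 5900
20–29: 1568 × 0.97 = 1521
30–39: 7081 × 0.971 = 6876
40–49: 9856 × 0.951 = 9373
50+: 11032 × 0.964 + 5728 × 0.683 = 10635 + 3912 = 14547
Population now: 0–9=6192, 10–19=5900, 20–29=1521, 30–39=6876, 40–49=9373, 50+=14547

6192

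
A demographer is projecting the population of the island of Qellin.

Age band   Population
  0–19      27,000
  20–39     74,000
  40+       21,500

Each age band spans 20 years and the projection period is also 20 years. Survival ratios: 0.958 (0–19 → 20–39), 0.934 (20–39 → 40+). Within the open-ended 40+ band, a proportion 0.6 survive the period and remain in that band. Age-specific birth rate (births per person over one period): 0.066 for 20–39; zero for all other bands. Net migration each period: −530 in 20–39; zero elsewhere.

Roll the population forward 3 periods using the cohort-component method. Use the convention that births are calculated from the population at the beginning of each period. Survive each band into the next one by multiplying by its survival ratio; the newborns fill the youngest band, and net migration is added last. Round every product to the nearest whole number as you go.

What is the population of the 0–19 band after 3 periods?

After projecting period 1:
Births: 74000 * 0.066 = 4884
20–39: 27000 * 0.958 = 25866
40+: 74000 * 0.934 + 21500 * 0.6 = 69116 + 12900 = 82016
Net migration: 20–39 − 530 → 25336
Giving 4884 / 25336 / 82016.
After projecting period 2:
Births: 25336 * 0.066 = 1672
20–39: 4884 * 0.958 = 4679
40+: 25336 * 0.934 + 82016 * 0.6 = 23664 + 49210 = 72874
Net migration: 20–39 − 530 → 4149
Giving 1672 / 4149 / 72874.
After projecting period 3:
Births: 4149 * 0.066 = 274
20–39: 1672 * 0.958 = 1602
40+: 4149 * 0.934 + 72874 * 0.6 = 3875 + 43724 = 47599
Net migration: 20–39 − 530 → 1072
Giving 274 / 1072 / 47599.

274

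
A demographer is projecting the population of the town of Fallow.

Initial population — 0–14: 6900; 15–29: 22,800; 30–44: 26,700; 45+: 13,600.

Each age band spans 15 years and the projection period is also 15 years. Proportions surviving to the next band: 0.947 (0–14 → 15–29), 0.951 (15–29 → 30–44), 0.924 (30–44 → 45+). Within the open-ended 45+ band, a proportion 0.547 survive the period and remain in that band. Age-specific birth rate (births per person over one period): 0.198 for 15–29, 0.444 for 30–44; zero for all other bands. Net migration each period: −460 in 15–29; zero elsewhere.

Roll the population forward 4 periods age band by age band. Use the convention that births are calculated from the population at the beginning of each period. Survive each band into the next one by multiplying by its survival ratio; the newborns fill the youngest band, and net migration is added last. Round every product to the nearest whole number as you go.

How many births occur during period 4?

8291

Numbering the groups 1..4 from youngest to oldest:
— Period 1 —
Births: 22800 * 0.198 = 4514 ; 26700 * 0.444 = 11855 ⇒ total 16369
Group 2: 6900 * 0.947 = 6534
Group 3: 22800 * 0.951 = 21683
Group 4: 26700 * 0.924 + 13600 * 0.547 = 24671 + 7439 = 32110
Net migration: Group 2 − 460 → 6074
→ [16369, 6074, 21683, 32110]
— Period 2 —
Births: 6074 * 0.198 = 1203 ; 21683 * 0.444 = 9627 ⇒ total 10830
Group 2: 16369 * 0.947 = 15501
Group 3: 6074 * 0.951 = 5776
Group 4: 21683 * 0.924 + 32110 * 0.547 = 20035 + 17564 = 37599
Net migration: Group 2 − 460 → 15041
→ [10830, 15041, 5776, 37599]
— Period 3 —
Births: 15041 * 0.198 = 2978 ; 5776 * 0.444 = 2565 ⇒ total 5543
Group 2: 10830 * 0.947 = 10256
Group 3: 15041 * 0.951 = 14304
Group 4: 5776 * 0.924 + 37599 * 0.547 = 5337 + 20567 = 25904
Net migration: Group 2 − 460 → 9796
→ [5543, 9796, 14304, 25904]
— Period 4 —
Births: 9796 * 0.198 = 1940 ; 14304 * 0.444 = 6351 ⇒ total 8291
Group 2: 5543 * 0.947 = 5249
Group 3: 9796 * 0.951 = 9316
Group 4: 14304 * 0.924 + 25904 * 0.547 = 13217 + 14169 = 27386
Net migration: Group 2 − 460 → 4789
→ [8291, 4789, 9316, 27386]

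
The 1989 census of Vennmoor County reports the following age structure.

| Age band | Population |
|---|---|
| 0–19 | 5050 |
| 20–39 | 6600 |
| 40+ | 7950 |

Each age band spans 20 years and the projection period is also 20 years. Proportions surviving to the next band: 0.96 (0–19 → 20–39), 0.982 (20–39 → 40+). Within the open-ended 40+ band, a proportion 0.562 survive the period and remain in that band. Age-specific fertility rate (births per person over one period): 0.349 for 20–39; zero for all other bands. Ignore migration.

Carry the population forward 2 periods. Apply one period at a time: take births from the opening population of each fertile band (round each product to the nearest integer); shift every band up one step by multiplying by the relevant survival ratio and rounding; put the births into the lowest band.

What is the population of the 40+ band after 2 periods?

10914

Period 1:
Births: 6600 * 0.349 = 2303
20–39: 5050 * 0.96 = 4848
40+: 6600 * 0.982 + 7950 * 0.562 = 6481 + 4468 = 10949
End of period: [2303, 4848, 10949]
Period 2:
Births: 4848 * 0.349 = 1692
20–39: 2303 * 0.96 = 2211
40+: 4848 * 0.982 + 10949 * 0.562 = 4761 + 6153 = 10914
End of period: [1692, 2211, 10914]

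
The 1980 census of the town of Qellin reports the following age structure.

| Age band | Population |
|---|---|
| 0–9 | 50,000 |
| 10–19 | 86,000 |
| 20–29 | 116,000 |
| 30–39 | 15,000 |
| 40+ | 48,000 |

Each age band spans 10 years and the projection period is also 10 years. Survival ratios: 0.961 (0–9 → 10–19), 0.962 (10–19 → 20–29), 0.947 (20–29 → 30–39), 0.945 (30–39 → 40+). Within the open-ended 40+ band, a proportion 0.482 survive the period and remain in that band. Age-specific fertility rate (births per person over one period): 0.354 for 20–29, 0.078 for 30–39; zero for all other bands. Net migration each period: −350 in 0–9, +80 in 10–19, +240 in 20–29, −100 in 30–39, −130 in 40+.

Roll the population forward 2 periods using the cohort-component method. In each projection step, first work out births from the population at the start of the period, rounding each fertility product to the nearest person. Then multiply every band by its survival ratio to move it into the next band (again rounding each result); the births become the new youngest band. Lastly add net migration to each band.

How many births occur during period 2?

(Groups numbered youngest = 1 to oldest = 5.)
— Period 1 —
Births: 116000 × 0.354 = 41064  |  15000 × 0.078 = 1170 ⇒ total 42234
Group 2: 50000 × 0.961 = 48050
Group 3: 86000 × 0.962 = 82732
Group 4: 116000 × 0.947 = 109852
Group 5: 15000 × 0.945 + 48000 × 0.482 = 14175 + 23136 = 37311
Net migration: Group 1 − 350 → 41884; Group 2 + 80 → 48130; Group 3 + 240 → 82972; Group 4 − 100 → 109752; Group 5 − 130 → 37181
End of period: [41884, 48130, 82972, 109752, 37181]
— Period 2 —
Births: 82972 × 0.354 = 29372  |  109752 × 0.078 = 8561 ⇒ total 37933
Group 2: 41884 × 0.961 = 40251
Group 3: 48130 × 0.962 = 46301
Group 4: 82972 × 0.947 = 78574
Group 5: 109752 × 0.945 + 37181 × 0.482 = 103716 + 17921 = 121637
Net migration: Group 1 − 350 → 37583; Group 2 + 80 → 40331; Group 3 + 240 → 46541; Group 4 − 100 → 78474; Group 5 − 130 → 121507
End of period: [37583, 40331, 46541, 78474, 121507]

37933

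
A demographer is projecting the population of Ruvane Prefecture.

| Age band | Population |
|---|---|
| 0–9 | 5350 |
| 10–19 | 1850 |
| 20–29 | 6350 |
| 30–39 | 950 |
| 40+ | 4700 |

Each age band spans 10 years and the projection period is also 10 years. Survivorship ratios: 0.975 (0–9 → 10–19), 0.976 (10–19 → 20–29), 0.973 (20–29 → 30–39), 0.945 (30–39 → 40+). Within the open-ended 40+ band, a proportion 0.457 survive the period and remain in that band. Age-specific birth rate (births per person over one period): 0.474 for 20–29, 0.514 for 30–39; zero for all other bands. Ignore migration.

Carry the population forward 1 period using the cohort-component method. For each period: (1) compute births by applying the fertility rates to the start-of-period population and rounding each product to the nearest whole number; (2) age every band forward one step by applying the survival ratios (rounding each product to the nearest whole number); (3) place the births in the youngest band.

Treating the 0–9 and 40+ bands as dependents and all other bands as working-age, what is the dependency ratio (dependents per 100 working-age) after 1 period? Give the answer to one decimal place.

49.6

After projecting period 1:
Births: 6350 × 0.474 = 3010, 950 × 0.514 = 488 — total 3498
10–19: 5350 × 0.975 = 5216
20–29: 1850 × 0.976 = 1806
30–39: 6350 × 0.973 = 6179
40+: 950 × 0.945 + 4700 × 0.457 = 898 + 2148 = 3046
Population now: 0–9=3498, 10–19=5216, 20–29=1806, 30–39=6179, 40+=3046
Dependents (band 0–9 + band 40+) = 3498 + 3046 = 6544; working-age = 13201; ratio = 6544/13201 × 100 = 49.6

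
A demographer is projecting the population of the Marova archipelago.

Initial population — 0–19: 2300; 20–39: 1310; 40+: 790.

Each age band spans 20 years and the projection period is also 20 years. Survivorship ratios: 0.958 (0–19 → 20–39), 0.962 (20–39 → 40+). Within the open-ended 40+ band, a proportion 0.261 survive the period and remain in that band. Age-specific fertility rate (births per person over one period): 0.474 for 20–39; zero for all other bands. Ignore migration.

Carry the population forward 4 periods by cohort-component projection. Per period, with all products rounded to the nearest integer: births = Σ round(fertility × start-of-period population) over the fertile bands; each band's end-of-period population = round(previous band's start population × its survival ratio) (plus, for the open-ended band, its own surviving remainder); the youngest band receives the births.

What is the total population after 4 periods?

— Period 1 —
Births: 1310 × 0.474 = 621
20–39: 2300 × 0.958 = 2203
40+: 1310 × 0.962 + 790 × 0.261 = 1260 + 206 = 1466
End of period: [621, 2203, 1466]
— Period 2 —
Births: 2203 × 0.474 = 1044
20–39: 621 × 0.958 = 595
40+: 2203 × 0.962 + 1466 × 0.261 = 2119 + 383 = 2502
End of period: [1044, 595, 2502]
— Period 3 —
Births: 595 × 0.474 = 282
20–39: 1044 × 0.958 = 1000
40+: 595 × 0.962 + 2502 × 0.261 = 572 + 653 = 1225
End of period: [282, 1000, 1225]
— Period 4 —
Births: 1000 × 0.474 = 474
20–39: 282 × 0.958 = 270
40+: 1000 × 0.962 + 1225 × 0.261 = 962 + 320 = 1282
End of period: [474, 270, 1282]
Total after period 4: 474 + 270 + 1282 = 2026

2026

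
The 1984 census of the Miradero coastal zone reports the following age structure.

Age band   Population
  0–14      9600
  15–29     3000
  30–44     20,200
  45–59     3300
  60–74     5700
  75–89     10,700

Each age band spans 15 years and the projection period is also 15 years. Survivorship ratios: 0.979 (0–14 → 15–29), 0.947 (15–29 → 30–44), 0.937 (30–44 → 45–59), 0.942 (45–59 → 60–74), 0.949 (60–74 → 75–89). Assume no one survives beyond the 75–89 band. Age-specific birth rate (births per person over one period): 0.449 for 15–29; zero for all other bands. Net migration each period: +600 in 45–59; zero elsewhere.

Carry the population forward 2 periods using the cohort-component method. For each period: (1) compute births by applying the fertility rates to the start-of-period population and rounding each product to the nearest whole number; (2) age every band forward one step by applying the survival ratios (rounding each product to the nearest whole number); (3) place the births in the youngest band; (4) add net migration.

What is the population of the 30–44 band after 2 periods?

Period 1.
Births: 3000 * 0.449 = 1347
15–29: 9600 * 0.979 = 9398
30–44: 3000 * 0.947 = 2841
45–59: 20200 * 0.937 = 18927
60–74: 3300 * 0.942 = 3109
75–89: 5700 * 0.949 = 5409
Net migration: 45–59 + 600 → 19527
→ [1347, 9398, 2841, 19527, 3109, 5409]
Period 2.
Births: 9398 * 0.449 = 4220
15–29: 1347 * 0.979 = 1319
30–44: 9398 * 0.947 = 8900
45–59: 2841 * 0.937 = 2662
60–74: 19527 * 0.942 = 18394
75–89: 3109 * 0.949 = 2950
Net migration: 45–59 + 600 → 3262
→ [4220, 1319, 8900, 3262, 18394, 2950]

8900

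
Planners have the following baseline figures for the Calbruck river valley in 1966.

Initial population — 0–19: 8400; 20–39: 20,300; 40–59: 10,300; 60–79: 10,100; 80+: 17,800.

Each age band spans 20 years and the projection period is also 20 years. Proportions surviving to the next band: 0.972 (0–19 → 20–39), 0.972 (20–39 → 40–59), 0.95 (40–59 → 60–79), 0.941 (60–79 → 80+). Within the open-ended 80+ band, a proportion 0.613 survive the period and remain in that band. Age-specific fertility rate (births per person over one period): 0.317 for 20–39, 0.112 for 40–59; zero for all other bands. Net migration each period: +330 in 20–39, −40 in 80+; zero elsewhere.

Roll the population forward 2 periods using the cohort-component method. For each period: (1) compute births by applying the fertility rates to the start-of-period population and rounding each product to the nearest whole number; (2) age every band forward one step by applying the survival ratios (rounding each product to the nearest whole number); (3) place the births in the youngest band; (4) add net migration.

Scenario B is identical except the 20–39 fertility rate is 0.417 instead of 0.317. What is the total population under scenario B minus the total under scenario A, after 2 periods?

Period 1:
Births: 20300 × 0.317 = 6435  |  10300 × 0.112 = 1154 → total 7589
20–39: 8400 × 0.972 = 8165
40–59: 20300 × 0.972 = 19732
60–79: 10300 × 0.95 = 9785
80+: 10100 × 0.941 + 17800 × 0.613 = 9504 + 10911 = 20415
Net migration: 20–39 + 330 → 8495; 80+ − 40 → 20375
Population now: 0–19=7589, 20–39=8495, 40–59=19732, 60–79=9785, 80+=20375
Period 2:
Births: 8495 × 0.317 = 2693  |  19732 × 0.112 = 2210 → total 4903
20–39: 7589 × 0.972 = 7377
40–59: 8495 × 0.972 = 8257
60–79: 19732 × 0.95 = 18745
80+: 9785 × 0.941 + 20375 × 0.613 = 9208 + 12490 = 21698
Net migration: 20–39 + 330 → 7707; 80+ − 40 → 21658
Population now: 0–19=4903, 20–39=7707, 40–59=8257, 60–79=18745, 80+=21658
Scenario A total after 2 periods: 61270
Scenario B projection —
Period 1:
Births: 20300 × 0.417 = 8465  |  10300 × 0.112 = 1154 → total 9619
20–39: 8400 × 0.972 = 8165
40–59: 20300 × 0.972 = 19732
60–79: 10300 × 0.95 = 9785
80+: 10100 × 0.941 + 17800 × 0.613 = 9504 + 10911 = 20415
Net migration: 20–39 + 330 → 8495; 80+ − 40 → 20375
Population now: 0–19=9619, 20–39=8495, 40–59=19732, 60–79=9785, 80+=20375
Period 2:
Births: 8495 × 0.417 = 3542  |  19732 × 0.112 = 2210 → total 5752
20–39: 9619 × 0.972 = 9350
40–59: 8495 × 0.972 = 8257
60–79: 19732 × 0.95 = 18745
80+: 9785 × 0.941 + 20375 × 0.613 = 9208 + 12490 = 21698
Net migration: 20–39 + 330 → 9680; 80+ − 40 → 21658
Population now: 0–19=5752, 20–39=9680, 40–59=8257, 60–79=18745, 80+=21658
Scenario B total after 2 periods: 64092
Difference B − A = 64092 − 61270 = 2822

2822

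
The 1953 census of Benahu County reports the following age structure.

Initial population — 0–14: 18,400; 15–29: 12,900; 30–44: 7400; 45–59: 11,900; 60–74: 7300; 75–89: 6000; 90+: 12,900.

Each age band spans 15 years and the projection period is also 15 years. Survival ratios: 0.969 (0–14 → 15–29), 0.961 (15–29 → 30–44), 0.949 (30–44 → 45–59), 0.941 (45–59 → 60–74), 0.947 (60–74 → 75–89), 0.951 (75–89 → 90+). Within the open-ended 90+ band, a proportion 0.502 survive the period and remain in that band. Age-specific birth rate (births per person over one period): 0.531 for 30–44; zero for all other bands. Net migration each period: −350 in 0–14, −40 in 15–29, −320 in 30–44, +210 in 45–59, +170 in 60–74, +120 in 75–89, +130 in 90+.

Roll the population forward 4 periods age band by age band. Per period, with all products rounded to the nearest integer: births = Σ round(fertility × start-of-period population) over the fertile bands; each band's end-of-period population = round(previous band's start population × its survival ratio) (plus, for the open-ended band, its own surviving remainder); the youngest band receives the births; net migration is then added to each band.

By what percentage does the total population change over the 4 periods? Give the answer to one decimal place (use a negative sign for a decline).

Numbering the groups 1..7 from youngest to oldest:
— Period 1 —
Births: 7400 * 0.531 = 3929
Group 2: 18400 * 0.969 = 17830
Group 3: 12900 * 0.961 = 12397
Group 4: 7400 * 0.949 = 7023
Group 5: 11900 * 0.941 = 11198
Group 6: 7300 * 0.947 = 6913
Group 7: 6000 * 0.951 + 12900 * 0.502 = 5706 + 6476 = 12182
Net migration: Group 1 − 350 → 3579; Group 2 − 40 → 17790; Group 3 − 320 → 12077; Group 4 + 210 → 7233; Group 5 + 170 → 11368; Group 6 + 120 → 7033; Group 7 + 130 → 12312
→ [3579, 17790, 12077, 7233, 11368, 7033, 12312]
— Period 2 —
Births: 12077 * 0.531 = 6413
Group 2: 3579 * 0.969 = 3468
Group 3: 17790 * 0.961 = 17096
Group 4: 12077 * 0.949 = 11461
Group 5: 7233 * 0.941 = 6806
Group 6: 11368 * 0.947 = 10765
Group 7: 7033 * 0.951 + 12312 * 0.502 = 6688 + 6181 = 12869
Net migration: Group 1 − 350 → 6063; Group 2 − 40 → 3428; Group 3 − 320 → 16776; Group 4 + 210 → 11671; Group 5 + 170 → 6976; Group 6 + 120 → 10885; Group 7 + 130 → 12999
→ [6063, 3428, 16776, 11671, 6976, 10885, 12999]
— Period 3 —
Births: 16776 * 0.531 = 8908
Group 2: 6063 * 0.969 = 5875
Group 3: 3428 * 0.961 = 3294
Group 4: 16776 * 0.949 = 15920
Group 5: 11671 * 0.941 = 10982
Group 6: 6976 * 0.947 = 6606
Group 7: 10885 * 0.951 + 12999 * 0.502 = 10352 + 6525 = 16877
Net migration: Group 1 − 350 → 8558; Group 2 − 40 → 5835; Group 3 − 320 → 2974; Group 4 + 210 → 16130; Group 5 + 170 → 11152; Group 6 + 120 → 6726; Group 7 + 130 → 17007
→ [8558, 5835, 2974, 16130, 11152, 6726, 17007]
— Period 4 —
Births: 2974 * 0.531 = 1579
Group 2: 8558 * 0.969 = 8293
Group 3: 5835 * 0.961 = 5607
Group 4: 2974 * 0.949 = 2822
Group 5: 16130 * 0.941 = 15178
Group 6: 11152 * 0.947 = 10561
Group 7: 6726 * 0.951 + 17007 * 0.502 = 6396 + 8538 = 14934
Net migration: Group 1 − 350 → 1229; Group 2 − 40 → 8253; Group 3 − 320 → 5287; Group 4 + 210 → 3032; Group 5 + 170 → 15348; Group 6 + 120 → 10681; Group 7 + 130 → 15064
→ [1229, 8253, 5287, 3032, 15348, 10681, 15064]
Total: 76800 → 58894; change = -17906; percentage change = -23.3%

-23.3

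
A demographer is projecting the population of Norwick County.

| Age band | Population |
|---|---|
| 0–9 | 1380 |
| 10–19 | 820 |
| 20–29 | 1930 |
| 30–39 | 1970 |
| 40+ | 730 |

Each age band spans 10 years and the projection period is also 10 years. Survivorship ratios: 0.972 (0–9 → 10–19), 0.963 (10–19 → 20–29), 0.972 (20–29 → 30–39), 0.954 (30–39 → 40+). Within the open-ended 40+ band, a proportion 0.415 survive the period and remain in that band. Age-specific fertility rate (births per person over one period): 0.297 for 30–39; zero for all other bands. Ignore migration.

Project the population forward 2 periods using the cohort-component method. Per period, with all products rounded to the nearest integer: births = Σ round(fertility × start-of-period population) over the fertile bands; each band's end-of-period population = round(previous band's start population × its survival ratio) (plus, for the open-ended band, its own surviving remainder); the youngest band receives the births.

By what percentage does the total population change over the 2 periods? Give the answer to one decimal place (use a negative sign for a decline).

[period 1]
Births: 1970 × 0.297 = 585
10–19: 1380 × 0.972 = 1341
20–29: 820 × 0.963 = 790
30–39: 1930 × 0.972 = 1876
40+: 1970 × 0.954 + 730 × 0.415 = 1879 + 303 = 2182
→ [585, 1341, 790, 1876, 2182]
[period 2]
Births: 1876 × 0.297 = 557
10–19: 585 × 0.972 = 569
20–29: 1341 × 0.963 = 1291
30–39: 790 × 0.972 = 768
40+: 1876 × 0.954 + 2182 × 0.415 = 1790 + 906 = 2696
→ [557, 569, 1291, 768, 2696]
Total: 6830 → 5881; change = -949; percentage change = -13.9%

-13.9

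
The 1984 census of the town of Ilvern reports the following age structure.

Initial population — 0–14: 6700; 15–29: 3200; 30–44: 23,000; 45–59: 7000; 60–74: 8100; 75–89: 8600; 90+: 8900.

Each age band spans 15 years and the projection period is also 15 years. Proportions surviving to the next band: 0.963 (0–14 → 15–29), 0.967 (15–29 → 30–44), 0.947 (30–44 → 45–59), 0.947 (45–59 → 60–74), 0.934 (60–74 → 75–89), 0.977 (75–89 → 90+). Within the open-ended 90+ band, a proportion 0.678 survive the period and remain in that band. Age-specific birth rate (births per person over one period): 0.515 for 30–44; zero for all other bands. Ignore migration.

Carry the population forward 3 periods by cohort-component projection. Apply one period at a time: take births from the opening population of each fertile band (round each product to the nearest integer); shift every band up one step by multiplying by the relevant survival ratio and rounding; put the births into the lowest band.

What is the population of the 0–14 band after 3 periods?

3213

After projecting period 1:
Births: 23000 × 0.515 = 11845
15–29: 6700 × 0.963 = 6452
30–44: 3200 × 0.967 = 3094
45–59: 23000 × 0.947 = 21781
60–74: 7000 × 0.947 = 6629
75–89: 8100 × 0.934 = 7565
90+: 8600 × 0.977 + 8900 × 0.678 = 8402 + 6034 = 14436
Population now: 0–14=11845, 15–29=6452, 30–44=3094, 45–59=21781, 60–74=6629, 75–89=7565, 90+=14436
After projecting period 2:
Births: 3094 × 0.515 = 1593
15–29: 11845 × 0.963 = 11407
30–44: 6452 × 0.967 = 6239
45–59: 3094 × 0.947 = 2930
60–74: 21781 × 0.947 = 20627
75–89: 6629 × 0.934 = 6191
90+: 7565 × 0.977 + 14436 × 0.678 = 7391 + 9788 = 17179
Population now: 0–14=1593, 15–29=11407, 30–44=6239, 45–59=2930, 60–74=20627, 75–89=6191, 90+=17179
After projecting period 3:
Births: 6239 × 0.515 = 3213
15–29: 1593 × 0.963 = 1534
30–44: 11407 × 0.967 = 11031
45–59: 6239 × 0.947 = 5908
60–74: 2930 × 0.947 = 2775
75–89: 20627 × 0.934 = 19266
90+: 6191 × 0.977 + 17179 × 0.678 = 6049 + 11647 = 17696
Population now: 0–14=3213, 15–29=1534, 30–44=11031, 45–59=5908, 60–74=2775, 75–89=19266, 90+=17696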